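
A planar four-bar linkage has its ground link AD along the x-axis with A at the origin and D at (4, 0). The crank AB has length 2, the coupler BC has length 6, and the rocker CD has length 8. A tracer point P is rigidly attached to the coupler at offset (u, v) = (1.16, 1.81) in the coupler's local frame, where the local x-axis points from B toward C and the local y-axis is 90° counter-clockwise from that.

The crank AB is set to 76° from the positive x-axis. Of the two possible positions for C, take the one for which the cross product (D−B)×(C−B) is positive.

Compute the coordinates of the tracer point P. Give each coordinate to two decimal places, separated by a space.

A=(0,0), D=(4.00,0)
B = A + 2.00·(cos76°, sin76°) = (0.4838, 1.9406)
|BD| = 4.0161
circle(B,6.00) ∩ circle(D,8.00): a=-1.4779, h=5.8151
  candidates: C₊=(1.9998,7.7459) cross=23.354; C₋=(-3.6199,-2.4365) cross=-23.354
  mode + wants cross > 0 → take C=(1.9998,7.7459) (cross=23.354)
ex = (C−B)/|BC| = (0.2527,0.9676); ey = (-0.9676,0.2527)
P = B + 1.16·ex + 1.81·ey = (-0.9743,3.5203)

-0.97 3.52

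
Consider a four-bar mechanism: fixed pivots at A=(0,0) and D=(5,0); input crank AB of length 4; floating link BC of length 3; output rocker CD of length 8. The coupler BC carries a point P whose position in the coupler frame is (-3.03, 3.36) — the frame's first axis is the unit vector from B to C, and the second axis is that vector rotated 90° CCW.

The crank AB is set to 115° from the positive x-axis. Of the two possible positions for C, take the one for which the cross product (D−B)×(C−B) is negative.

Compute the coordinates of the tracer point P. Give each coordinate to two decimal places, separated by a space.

A=(0,0), D=(5.00,0)
B = A + 4.00·(cos115°, sin115°) = (-1.6905, 3.6252)
|BD| = 7.6095
circle(B,3.00) ∩ circle(D,8.00): a=0.1909, h=2.9939
  candidates: C₊=(-0.0963,6.1666) cross=22.782; C₋=(-2.9490,0.9020) cross=-22.782
  mode - wants cross < 0 → take C=(-2.9490,0.9020) (cross=-22.782)
ex = (C−B)/|BC| = (-0.4195,-0.9078); ey = (0.9078,-0.4195)
P = B + -3.03·ex + 3.36·ey = (2.6307,4.9662)

2.63 4.97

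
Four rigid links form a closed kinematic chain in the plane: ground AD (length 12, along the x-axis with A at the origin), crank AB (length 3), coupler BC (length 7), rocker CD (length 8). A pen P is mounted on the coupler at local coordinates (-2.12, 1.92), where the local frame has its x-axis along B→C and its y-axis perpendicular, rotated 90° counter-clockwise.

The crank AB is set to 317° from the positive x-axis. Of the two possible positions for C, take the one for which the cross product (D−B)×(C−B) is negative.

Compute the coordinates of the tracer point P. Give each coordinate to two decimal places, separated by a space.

1.84 0.79

A=(0,0), D=(12.00,0)
B = A + 3.00·(cos317°, sin317°) = (2.1941, -2.0460)
|BD| = 10.0171
circle(B,7.00) ∩ circle(D,8.00): a=4.2598, h=5.5546
  candidates: C₊=(5.2296,4.2616) cross=55.641; C₋=(7.4986,-6.6134) cross=-55.641
  mode - wants cross < 0 → take C=(7.4986,-6.6134) (cross=-55.641)
ex = (C−B)/|BC| = (0.7578,-0.6525); ey = (0.6525,0.7578)
P = B + -2.12·ex + 1.92·ey = (1.8403,0.7923)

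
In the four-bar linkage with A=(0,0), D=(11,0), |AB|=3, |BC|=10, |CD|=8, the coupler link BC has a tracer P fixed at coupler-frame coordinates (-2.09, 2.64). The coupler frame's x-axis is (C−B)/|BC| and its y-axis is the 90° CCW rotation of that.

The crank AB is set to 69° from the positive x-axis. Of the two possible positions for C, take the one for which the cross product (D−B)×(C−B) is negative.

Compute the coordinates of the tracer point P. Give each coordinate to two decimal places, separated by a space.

2.43 5.88

A=(0,0), D=(11.00,0)
B = A + 3.00·(cos69°, sin69°) = (1.0751, 2.8007)
|BD| = 10.3125
circle(B,10.00) ∩ circle(D,8.00): a=6.9017, h=7.2365
  candidates: C₊=(9.6827,7.8908) cross=74.626; C₋=(5.7521,-6.0381) cross=-74.626
  mode - wants cross < 0 → take C=(5.7521,-6.0381) (cross=-74.626)
ex = (C−B)/|BC| = (0.4677,-0.8839); ey = (0.8839,0.4677)
P = B + -2.09·ex + 2.64·ey = (2.4311,5.8828)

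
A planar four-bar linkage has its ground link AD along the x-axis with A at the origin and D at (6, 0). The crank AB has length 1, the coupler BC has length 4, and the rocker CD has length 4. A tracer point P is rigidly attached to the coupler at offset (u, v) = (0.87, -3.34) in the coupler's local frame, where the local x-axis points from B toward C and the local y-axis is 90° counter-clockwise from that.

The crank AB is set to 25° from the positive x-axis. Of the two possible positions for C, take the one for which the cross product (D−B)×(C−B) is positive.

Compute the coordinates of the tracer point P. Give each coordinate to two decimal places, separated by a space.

A=(0,0), D=(6.00,0)
B = A + 1.00·(cos25°, sin25°) = (0.9063, 0.4226)
|BD| = 5.1112
circle(B,4.00) ∩ circle(D,4.00): a=2.5556, h=3.0772
  candidates: C₊=(3.7076,3.2779) cross=15.728; C₋=(3.1987,-2.8553) cross=-15.728
  mode + wants cross > 0 → take C=(3.7076,3.2779) (cross=15.728)
ex = (C−B)/|BC| = (0.7003,0.7138); ey = (-0.7138,0.7003)
P = B + 0.87·ex + -3.34·ey = (3.8998,-1.2954)

3.90 -1.30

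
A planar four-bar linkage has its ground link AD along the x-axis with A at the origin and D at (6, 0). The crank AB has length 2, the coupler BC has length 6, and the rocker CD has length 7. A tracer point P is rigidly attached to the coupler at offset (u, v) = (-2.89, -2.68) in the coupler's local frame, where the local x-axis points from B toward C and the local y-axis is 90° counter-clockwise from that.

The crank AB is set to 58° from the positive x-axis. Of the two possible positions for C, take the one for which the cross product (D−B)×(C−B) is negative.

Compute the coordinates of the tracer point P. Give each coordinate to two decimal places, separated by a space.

A=(0,0), D=(6.00,0)
B = A + 2.00·(cos58°, sin58°) = (1.0598, 1.6961)
|BD| = 5.2232
circle(B,6.00) ∩ circle(D,7.00): a=1.3672, h=5.8422
  candidates: C₊=(4.2500,6.7777) cross=30.515; C₋=(0.4558,-4.2734) cross=-30.515
  mode - wants cross < 0 → take C=(0.4558,-4.2734) (cross=-30.515)
ex = (C−B)/|BC| = (-0.1007,-0.9949); ey = (0.9949,-0.1007)
P = B + -2.89·ex + -2.68·ey = (-1.3156,4.8412)

-1.32 4.84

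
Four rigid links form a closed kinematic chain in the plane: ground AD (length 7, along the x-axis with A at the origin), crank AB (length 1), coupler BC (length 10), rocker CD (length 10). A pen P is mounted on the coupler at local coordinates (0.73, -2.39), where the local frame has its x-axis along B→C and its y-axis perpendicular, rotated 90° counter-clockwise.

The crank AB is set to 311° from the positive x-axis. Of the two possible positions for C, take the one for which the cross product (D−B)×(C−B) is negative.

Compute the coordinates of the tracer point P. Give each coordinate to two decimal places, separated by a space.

-1.19 -2.44

A=(0,0), D=(7.00,0)
B = A + 1.00·(cos311°, sin311°) = (0.6561, -0.7547)
|BD| = 6.3887
circle(B,10.00) ∩ circle(D,10.00): a=3.1943, h=9.4761
  candidates: C₊=(2.7086,9.0324) cross=60.540; C₋=(4.9475,-9.7871) cross=-60.540
  mode - wants cross < 0 → take C=(4.9475,-9.7871) (cross=-60.540)
ex = (C−B)/|BC| = (0.4291,-0.9032); ey = (0.9032,0.4291)
P = B + 0.73·ex + -2.39·ey = (-1.1894,-2.4397)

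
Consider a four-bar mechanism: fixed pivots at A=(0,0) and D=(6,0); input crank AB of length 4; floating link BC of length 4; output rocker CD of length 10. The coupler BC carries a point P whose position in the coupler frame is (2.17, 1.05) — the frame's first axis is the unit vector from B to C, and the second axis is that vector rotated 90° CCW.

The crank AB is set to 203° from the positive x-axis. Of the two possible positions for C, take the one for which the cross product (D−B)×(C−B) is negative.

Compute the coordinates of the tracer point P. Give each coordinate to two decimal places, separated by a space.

A=(0,0), D=(6.00,0)
B = A + 4.00·(cos203°, sin203°) = (-3.6820, -1.5629)
|BD| = 9.8074
circle(B,4.00) ∩ circle(D,10.00): a=0.6212, h=3.9515
  candidates: C₊=(-3.6985,2.4370) cross=38.754; C₋=(-2.4391,-5.3649) cross=-38.754
  mode - wants cross < 0 → take C=(-2.4391,-5.3649) (cross=-38.754)
ex = (C−B)/|BC| = (0.3107,-0.9505); ey = (0.9505,0.3107)
P = B + 2.17·ex + 1.05·ey = (-2.0097,-3.2992)

-2.01 -3.30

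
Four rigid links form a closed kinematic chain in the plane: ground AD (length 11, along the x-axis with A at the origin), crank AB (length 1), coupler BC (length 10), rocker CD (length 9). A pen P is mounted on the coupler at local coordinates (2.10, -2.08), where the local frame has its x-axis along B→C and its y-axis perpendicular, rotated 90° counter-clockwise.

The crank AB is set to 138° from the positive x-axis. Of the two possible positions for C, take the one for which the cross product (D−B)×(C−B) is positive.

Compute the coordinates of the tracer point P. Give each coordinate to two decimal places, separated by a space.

A=(0,0), D=(11.00,0)
B = A + 1.00·(cos138°, sin138°) = (-0.7431, 0.6691)
|BD| = 11.7622
circle(B,10.00) ∩ circle(D,9.00): a=6.6888, h=7.4337
  candidates: C₊=(6.3577,7.7103) cross=87.437; C₋=(5.5119,-7.1331) cross=-87.437
  mode + wants cross > 0 → take C=(6.3577,7.7103) (cross=87.437)
ex = (C−B)/|BC| = (0.7101,0.7041); ey = (-0.7041,0.7101)
P = B + 2.10·ex + -2.08·ey = (2.2126,0.6708)

2.21 0.67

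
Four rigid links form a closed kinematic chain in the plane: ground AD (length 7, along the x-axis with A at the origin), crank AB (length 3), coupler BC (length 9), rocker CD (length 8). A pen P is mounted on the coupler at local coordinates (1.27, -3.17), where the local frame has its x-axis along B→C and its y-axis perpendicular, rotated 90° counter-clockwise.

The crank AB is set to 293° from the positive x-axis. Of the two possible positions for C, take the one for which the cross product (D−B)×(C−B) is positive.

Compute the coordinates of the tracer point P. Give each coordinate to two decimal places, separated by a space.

A=(0,0), D=(7.00,0)
B = A + 3.00·(cos293°, sin293°) = (1.1722, -2.7615)
|BD| = 6.4490
circle(B,9.00) ∩ circle(D,8.00): a=4.5425, h=7.7695
  candidates: C₊=(1.9502,6.2048) cross=50.105; C₋=(8.6042,-7.8375) cross=-50.105
  mode + wants cross > 0 → take C=(1.9502,6.2048) (cross=50.105)
ex = (C−B)/|BC| = (0.0864,0.9963); ey = (-0.9963,0.0864)
P = B + 1.27·ex + -3.17·ey = (4.4401,-1.7703)

4.44 -1.77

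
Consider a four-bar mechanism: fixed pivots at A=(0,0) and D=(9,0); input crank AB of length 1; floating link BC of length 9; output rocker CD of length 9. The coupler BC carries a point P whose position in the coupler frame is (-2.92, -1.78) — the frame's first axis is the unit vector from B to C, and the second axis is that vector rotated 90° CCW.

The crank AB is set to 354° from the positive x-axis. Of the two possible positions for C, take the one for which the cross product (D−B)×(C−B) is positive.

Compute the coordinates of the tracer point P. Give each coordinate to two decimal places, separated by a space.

1.33 -3.51

A=(0,0), D=(9.00,0)
B = A + 1.00·(cos354°, sin354°) = (0.9945, -0.1045)
|BD| = 8.0062
circle(B,9.00) ∩ circle(D,9.00): a=4.0031, h=8.0607
  candidates: C₊=(4.8920,8.0078) cross=64.535; C₋=(5.1025,-8.1123) cross=-64.535
  mode + wants cross > 0 → take C=(4.8920,8.0078) (cross=64.535)
ex = (C−B)/|BC| = (0.4331,0.9014); ey = (-0.9014,0.4331)
P = B + -2.92·ex + -1.78·ey = (1.3344,-3.5074)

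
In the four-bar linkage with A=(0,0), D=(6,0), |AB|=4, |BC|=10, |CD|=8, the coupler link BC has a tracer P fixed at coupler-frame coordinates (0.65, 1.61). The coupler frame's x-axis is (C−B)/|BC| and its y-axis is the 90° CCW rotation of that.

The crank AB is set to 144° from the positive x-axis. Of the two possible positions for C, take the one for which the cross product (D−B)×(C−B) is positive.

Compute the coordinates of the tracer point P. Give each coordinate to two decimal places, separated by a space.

A=(0,0), D=(6.00,0)
B = A + 4.00·(cos144°, sin144°) = (-3.2361, 2.3511)
|BD| = 9.5306
circle(B,10.00) ∩ circle(D,8.00): a=6.6540, h=7.4649
  candidates: C₊=(5.0538,7.9438) cross=71.145; C₋=(1.3707,-6.5245) cross=-71.145
  mode + wants cross > 0 → take C=(5.0538,7.9438) (cross=71.145)
ex = (C−B)/|BC| = (0.8290,0.5593); ey = (-0.5593,0.8290)
P = B + 0.65·ex + 1.61·ey = (-3.5977,4.0493)

-3.60 4.05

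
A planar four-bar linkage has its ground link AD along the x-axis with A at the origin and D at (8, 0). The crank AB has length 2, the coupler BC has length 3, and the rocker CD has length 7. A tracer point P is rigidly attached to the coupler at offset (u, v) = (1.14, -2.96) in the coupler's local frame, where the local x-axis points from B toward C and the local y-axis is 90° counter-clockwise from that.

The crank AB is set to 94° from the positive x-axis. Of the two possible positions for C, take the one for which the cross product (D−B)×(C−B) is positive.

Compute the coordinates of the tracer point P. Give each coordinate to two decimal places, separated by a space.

2.62 0.43

A=(0,0), D=(8.00,0)
B = A + 2.00·(cos94°, sin94°) = (-0.1395, 1.9951)
|BD| = 8.3805
circle(B,3.00) ∩ circle(D,7.00): a=1.8037, h=2.3972
  candidates: C₊=(2.1831,3.8940) cross=20.090; C₋=(1.0417,-0.7626) cross=-20.090
  mode + wants cross > 0 → take C=(2.1831,3.8940) (cross=20.090)
ex = (C−B)/|BC| = (0.7742,0.6330); ey = (-0.6330,0.7742)
P = B + 1.14·ex + -2.96·ey = (2.6166,0.4251)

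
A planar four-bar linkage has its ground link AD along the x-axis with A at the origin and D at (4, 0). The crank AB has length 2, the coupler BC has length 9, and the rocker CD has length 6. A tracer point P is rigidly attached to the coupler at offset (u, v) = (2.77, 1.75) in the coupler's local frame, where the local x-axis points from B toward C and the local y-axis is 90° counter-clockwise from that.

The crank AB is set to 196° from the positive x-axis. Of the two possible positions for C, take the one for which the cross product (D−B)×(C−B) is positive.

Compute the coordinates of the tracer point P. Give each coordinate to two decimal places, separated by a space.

A=(0,0), D=(4.00,0)
B = A + 2.00·(cos196°, sin196°) = (-1.9225, -0.5513)
|BD| = 5.9481
circle(B,9.00) ∩ circle(D,6.00): a=6.7568, h=5.9453
  candidates: C₊=(4.2542,5.9946) cross=35.363; C₋=(5.3562,-5.8447) cross=-35.363
  mode + wants cross > 0 → take C=(4.2542,5.9946) (cross=35.363)
ex = (C−B)/|BC| = (0.6863,0.7273); ey = (-0.7273,0.6863)
P = B + 2.77·ex + 1.75·ey = (-1.2943,2.6644)

-1.29 2.66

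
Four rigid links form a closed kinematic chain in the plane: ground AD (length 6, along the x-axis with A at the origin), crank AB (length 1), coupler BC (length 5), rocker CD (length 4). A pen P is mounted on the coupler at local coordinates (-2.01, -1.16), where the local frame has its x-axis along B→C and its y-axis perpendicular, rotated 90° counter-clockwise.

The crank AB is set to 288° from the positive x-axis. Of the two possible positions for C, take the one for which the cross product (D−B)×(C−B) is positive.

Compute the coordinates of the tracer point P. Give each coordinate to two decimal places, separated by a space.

A=(0,0), D=(6.00,0)
B = A + 1.00·(cos288°, sin288°) = (0.3090, -0.9511)
|BD| = 5.7699
circle(B,5.00) ∩ circle(D,4.00): a=3.6649, h=3.4013
  candidates: C₊=(3.3631,3.0078) cross=19.625; C₋=(4.4844,-3.7017) cross=-19.625
  mode + wants cross > 0 → take C=(3.3631,3.0078) (cross=19.625)
ex = (C−B)/|BC| = (0.6108,0.7918); ey = (-0.7918,0.6108)
P = B + -2.01·ex + -1.16·ey = (-0.0003,-3.2511)

-0.00 -3.25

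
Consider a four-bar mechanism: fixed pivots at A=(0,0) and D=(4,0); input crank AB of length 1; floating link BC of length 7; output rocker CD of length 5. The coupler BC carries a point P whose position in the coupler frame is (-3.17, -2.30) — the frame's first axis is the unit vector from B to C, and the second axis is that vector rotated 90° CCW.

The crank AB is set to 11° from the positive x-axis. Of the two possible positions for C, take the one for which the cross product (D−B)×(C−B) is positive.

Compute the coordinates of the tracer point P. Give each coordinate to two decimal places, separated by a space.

-0.30 -3.51

A=(0,0), D=(4.00,0)
B = A + 1.00·(cos11°, sin11°) = (0.9816, 0.1908)
|BD| = 3.0244
circle(B,7.00) ∩ circle(D,5.00): a=5.4799, h=4.3555
  candidates: C₊=(6.7254,4.1919) cross=13.173; C₋=(6.1759,-4.5017) cross=-13.173
  mode + wants cross > 0 → take C=(6.7254,4.1919) (cross=13.173)
ex = (C−B)/|BC| = (0.8205,0.5716); ey = (-0.5716,0.8205)
P = B + -3.17·ex + -2.30·ey = (-0.3048,-3.5084)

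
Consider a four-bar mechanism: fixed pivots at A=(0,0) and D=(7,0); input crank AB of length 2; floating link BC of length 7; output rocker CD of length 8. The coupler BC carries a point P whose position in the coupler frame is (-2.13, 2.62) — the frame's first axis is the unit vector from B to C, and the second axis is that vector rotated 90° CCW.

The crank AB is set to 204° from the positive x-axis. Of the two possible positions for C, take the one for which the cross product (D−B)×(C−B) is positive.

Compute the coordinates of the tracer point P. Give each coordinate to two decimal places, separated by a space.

-5.11 -1.61

A=(0,0), D=(7.00,0)
B = A + 2.00·(cos204°, sin204°) = (-1.8271, -0.8135)
|BD| = 8.8645
circle(B,7.00) ∩ circle(D,8.00): a=3.5862, h=6.0116
  candidates: C₊=(1.1923,5.5019) cross=53.290; C₋=(2.2956,-6.4706) cross=-53.290
  mode + wants cross > 0 → take C=(1.1923,5.5019) (cross=53.290)
ex = (C−B)/|BC| = (0.4313,0.9022); ey = (-0.9022,0.4313)
P = B + -2.13·ex + 2.62·ey = (-5.1096,-1.6050)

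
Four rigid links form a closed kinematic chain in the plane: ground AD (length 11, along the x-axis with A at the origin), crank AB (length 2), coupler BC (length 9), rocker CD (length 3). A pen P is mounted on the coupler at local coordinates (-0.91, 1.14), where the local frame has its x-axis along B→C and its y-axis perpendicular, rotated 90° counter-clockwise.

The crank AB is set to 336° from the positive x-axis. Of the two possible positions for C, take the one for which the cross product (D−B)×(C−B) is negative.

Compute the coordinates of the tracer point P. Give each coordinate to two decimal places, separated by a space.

1.22 0.51

A=(0,0), D=(11.00,0)
B = A + 2.00·(cos336°, sin336°) = (1.8271, -0.8135)
|BD| = 9.2089
circle(B,9.00) ∩ circle(D,3.00): a=8.5137, h=2.9183
  candidates: C₊=(10.0497,2.8455) cross=26.875; C₋=(10.5653,-2.9683) cross=-26.875
  mode - wants cross < 0 → take C=(10.5653,-2.9683) (cross=-26.875)
ex = (C−B)/|BC| = (0.9709,-0.2394); ey = (0.2394,0.9709)
P = B + -0.91·ex + 1.14·ey = (1.2165,0.5112)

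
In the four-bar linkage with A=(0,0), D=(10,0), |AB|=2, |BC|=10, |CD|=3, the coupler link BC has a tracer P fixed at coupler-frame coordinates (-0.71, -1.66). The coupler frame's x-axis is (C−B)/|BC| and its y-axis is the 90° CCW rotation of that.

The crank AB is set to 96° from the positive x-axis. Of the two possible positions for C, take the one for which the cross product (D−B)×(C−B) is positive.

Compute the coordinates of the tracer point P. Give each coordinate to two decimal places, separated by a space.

A=(0,0), D=(10.00,0)
B = A + 2.00·(cos96°, sin96°) = (-0.2091, 1.9890)
|BD| = 10.4010
circle(B,10.00) ∩ circle(D,3.00): a=9.5751, h=2.8841
  candidates: C₊=(9.7408,2.9888) cross=29.997; C₋=(8.6378,-2.6729) cross=-29.997
  mode + wants cross > 0 → take C=(9.7408,2.9888) (cross=29.997)
ex = (C−B)/|BC| = (0.9950,0.1000); ey = (-0.1000,0.9950)
P = B + -0.71·ex + -1.66·ey = (-0.7495,0.2664)

-0.75 0.27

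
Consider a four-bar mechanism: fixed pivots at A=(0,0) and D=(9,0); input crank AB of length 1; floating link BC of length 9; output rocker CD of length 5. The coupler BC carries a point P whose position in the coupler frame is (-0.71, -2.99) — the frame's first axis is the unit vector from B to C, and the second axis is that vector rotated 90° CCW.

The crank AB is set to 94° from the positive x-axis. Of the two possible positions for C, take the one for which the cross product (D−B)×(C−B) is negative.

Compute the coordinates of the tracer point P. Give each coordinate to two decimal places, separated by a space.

A=(0,0), D=(9.00,0)
B = A + 1.00·(cos94°, sin94°) = (-0.0698, 0.9976)
|BD| = 9.1245
circle(B,9.00) ∩ circle(D,5.00): a=7.6309, h=4.7717
  candidates: C₊=(8.0371,4.9064) cross=43.539; C₋=(6.9937,-4.5798) cross=-43.539
  mode - wants cross < 0 → take C=(6.9937,-4.5798) (cross=-43.539)
ex = (C−B)/|BC| = (0.7848,-0.6197); ey = (0.6197,0.7848)
P = B + -0.71·ex + -2.99·ey = (-2.4799,-0.9091)

-2.48 -0.91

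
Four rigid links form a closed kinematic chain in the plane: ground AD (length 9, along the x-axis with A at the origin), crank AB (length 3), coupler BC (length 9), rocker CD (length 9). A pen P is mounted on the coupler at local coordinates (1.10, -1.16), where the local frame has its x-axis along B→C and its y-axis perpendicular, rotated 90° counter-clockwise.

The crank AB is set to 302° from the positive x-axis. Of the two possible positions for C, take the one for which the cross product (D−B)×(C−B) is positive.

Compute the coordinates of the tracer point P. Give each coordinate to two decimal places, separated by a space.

2.87 -1.59

A=(0,0), D=(9.00,0)
B = A + 3.00·(cos302°, sin302°) = (1.5898, -2.5441)
|BD| = 7.8348
circle(B,9.00) ∩ circle(D,9.00): a=3.9174, h=8.1027
  candidates: C₊=(2.6637,6.3915) cross=63.483; C₋=(7.9260,-8.9357) cross=-63.483
  mode + wants cross > 0 → take C=(2.6637,6.3915) (cross=63.483)
ex = (C−B)/|BC| = (0.1193,0.9929); ey = (-0.9929,0.1193)
P = B + 1.10·ex + -1.16·ey = (2.8727,-1.5904)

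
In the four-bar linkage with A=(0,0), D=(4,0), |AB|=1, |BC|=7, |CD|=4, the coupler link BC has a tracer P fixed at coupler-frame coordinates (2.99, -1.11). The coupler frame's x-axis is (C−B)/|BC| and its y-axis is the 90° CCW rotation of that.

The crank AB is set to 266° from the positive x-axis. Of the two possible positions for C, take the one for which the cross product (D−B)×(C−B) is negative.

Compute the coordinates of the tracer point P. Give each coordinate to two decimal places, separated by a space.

A=(0,0), D=(4.00,0)
B = A + 1.00·(cos266°, sin266°) = (-0.0698, -0.9976)
|BD| = 4.1902
circle(B,7.00) ∩ circle(D,4.00): a=6.0328, h=3.5503
  candidates: C₊=(4.9444,3.8869) cross=14.877; C₋=(6.6349,-3.0096) cross=-14.877
  mode - wants cross < 0 → take C=(6.6349,-3.0096) (cross=-14.877)
ex = (C−B)/|BC| = (0.9578,-0.2874); ey = (0.2874,0.9578)
P = B + 2.99·ex + -1.11·ey = (2.4750,-2.9201)

2.48 -2.92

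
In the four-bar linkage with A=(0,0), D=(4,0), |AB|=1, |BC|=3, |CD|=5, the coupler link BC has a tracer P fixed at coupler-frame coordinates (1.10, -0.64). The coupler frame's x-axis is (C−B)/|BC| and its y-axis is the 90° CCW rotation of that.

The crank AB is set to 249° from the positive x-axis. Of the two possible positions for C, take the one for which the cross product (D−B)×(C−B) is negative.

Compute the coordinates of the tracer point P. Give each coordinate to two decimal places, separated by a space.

-0.57 -2.19

A=(0,0), D=(4.00,0)
B = A + 1.00·(cos249°, sin249°) = (-0.3584, -0.9336)
|BD| = 4.4572
circle(B,3.00) ∩ circle(D,5.00): a=0.4338, h=2.9685
  candidates: C₊=(-0.5560,2.0599) cross=13.231; C₋=(0.6875,-3.7454) cross=-13.231
  mode - wants cross < 0 → take C=(0.6875,-3.7454) (cross=-13.231)
ex = (C−B)/|BC| = (0.3486,-0.9373); ey = (0.9373,0.3486)
P = B + 1.10·ex + -0.64·ey = (-0.5747,-2.1877)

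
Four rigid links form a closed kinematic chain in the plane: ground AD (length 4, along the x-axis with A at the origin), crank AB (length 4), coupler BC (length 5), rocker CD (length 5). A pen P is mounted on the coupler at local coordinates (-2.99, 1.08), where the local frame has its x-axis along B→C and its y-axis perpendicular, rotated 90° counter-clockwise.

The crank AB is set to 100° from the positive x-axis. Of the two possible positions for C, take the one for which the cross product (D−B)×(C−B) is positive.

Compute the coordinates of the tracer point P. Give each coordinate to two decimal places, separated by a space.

A=(0,0), D=(4.00,0)
B = A + 4.00·(cos100°, sin100°) = (-0.6946, 3.9392)
|BD| = 6.1284
circle(B,5.00) ∩ circle(D,5.00): a=3.0642, h=3.9511
  candidates: C₊=(4.1924,4.9963) cross=24.213; C₋=(-0.8870,-1.0571) cross=-24.213
  mode + wants cross > 0 → take C=(4.1924,4.9963) (cross=24.213)
ex = (C−B)/|BC| = (0.9774,0.2114); ey = (-0.2114,0.9774)
P = B + -2.99·ex + 1.08·ey = (-3.8453,4.3627)

-3.85 4.36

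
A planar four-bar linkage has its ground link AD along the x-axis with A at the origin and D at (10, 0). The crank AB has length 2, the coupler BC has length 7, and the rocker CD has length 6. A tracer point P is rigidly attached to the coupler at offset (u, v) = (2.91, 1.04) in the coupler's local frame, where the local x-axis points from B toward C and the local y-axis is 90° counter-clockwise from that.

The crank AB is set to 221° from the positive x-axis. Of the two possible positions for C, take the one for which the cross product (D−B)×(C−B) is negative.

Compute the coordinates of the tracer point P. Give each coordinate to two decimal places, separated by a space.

1.58 -1.24

A=(0,0), D=(10.00,0)
B = A + 2.00·(cos221°, sin221°) = (-1.5094, -1.3121)
|BD| = 11.5840
circle(B,7.00) ∩ circle(D,6.00): a=6.3531, h=2.9391
  candidates: C₊=(4.4699,2.3276) cross=34.046; C₋=(5.1357,-3.5126) cross=-34.046
  mode - wants cross < 0 → take C=(5.1357,-3.5126) (cross=-34.046)
ex = (C−B)/|BC| = (0.9493,-0.3144); ey = (0.3144,0.9493)
P = B + 2.91·ex + 1.04·ey = (1.5800,-1.2396)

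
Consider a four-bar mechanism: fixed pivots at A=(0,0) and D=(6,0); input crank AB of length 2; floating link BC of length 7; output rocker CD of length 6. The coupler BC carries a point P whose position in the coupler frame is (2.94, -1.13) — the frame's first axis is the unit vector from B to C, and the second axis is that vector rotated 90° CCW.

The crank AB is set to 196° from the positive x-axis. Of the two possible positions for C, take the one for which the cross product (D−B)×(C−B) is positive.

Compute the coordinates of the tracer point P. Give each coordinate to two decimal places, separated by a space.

0.81 1.01

A=(0,0), D=(6.00,0)
B = A + 2.00·(cos196°, sin196°) = (-1.9225, -0.5513)
|BD| = 7.9417
circle(B,7.00) ∩ circle(D,6.00): a=4.7893, h=5.1051
  candidates: C₊=(2.5009,4.8740) cross=40.543; C₋=(3.2096,-5.3117) cross=-40.543
  mode + wants cross > 0 → take C=(2.5009,4.8740) (cross=40.543)
ex = (C−B)/|BC| = (0.6319,0.7750); ey = (-0.7750,0.6319)
P = B + 2.94·ex + -1.13·ey = (0.8111,1.0133)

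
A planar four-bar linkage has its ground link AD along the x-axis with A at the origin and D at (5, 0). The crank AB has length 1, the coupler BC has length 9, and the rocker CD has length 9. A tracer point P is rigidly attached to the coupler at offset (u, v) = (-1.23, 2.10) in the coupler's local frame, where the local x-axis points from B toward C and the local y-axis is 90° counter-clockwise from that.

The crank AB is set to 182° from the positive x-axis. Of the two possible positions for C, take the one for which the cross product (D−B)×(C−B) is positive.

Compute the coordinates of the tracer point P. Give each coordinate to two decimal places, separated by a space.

A=(0,0), D=(5.00,0)
B = A + 1.00·(cos182°, sin182°) = (-0.9994, -0.0349)
|BD| = 5.9995
circle(B,9.00) ∩ circle(D,9.00): a=2.9997, h=8.4854
  candidates: C₊=(1.9509,8.4678) cross=50.908; C₋=(2.0497,-8.5027) cross=-50.908
  mode + wants cross > 0 → take C=(1.9509,8.4678) (cross=50.908)
ex = (C−B)/|BC| = (0.3278,0.9447); ey = (-0.9447,0.3278)
P = B + -1.23·ex + 2.10·ey = (-3.3866,-0.5085)

-3.39 -0.51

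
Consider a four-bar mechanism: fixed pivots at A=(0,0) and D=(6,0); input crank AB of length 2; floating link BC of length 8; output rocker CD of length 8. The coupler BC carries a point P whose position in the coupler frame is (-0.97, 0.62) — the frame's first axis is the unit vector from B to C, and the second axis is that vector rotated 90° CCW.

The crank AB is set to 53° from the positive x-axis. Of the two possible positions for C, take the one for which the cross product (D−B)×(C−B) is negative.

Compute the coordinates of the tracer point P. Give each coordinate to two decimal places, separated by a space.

A=(0,0), D=(6.00,0)
B = A + 2.00·(cos53°, sin53°) = (1.2036, 1.5973)
|BD| = 5.0553
circle(B,8.00) ∩ circle(D,8.00): a=2.5277, h=7.5902
  candidates: C₊=(6.0000,8.0000) cross=38.371; C₋=(1.2036,-6.4027) cross=-38.371
  mode - wants cross < 0 → take C=(1.2036,-6.4027) (cross=-38.371)
ex = (C−B)/|BC| = (0.0000,-1.0000); ey = (1.0000,0.0000)
P = B + -0.97·ex + 0.62·ey = (1.8236,2.5673)

1.82 2.57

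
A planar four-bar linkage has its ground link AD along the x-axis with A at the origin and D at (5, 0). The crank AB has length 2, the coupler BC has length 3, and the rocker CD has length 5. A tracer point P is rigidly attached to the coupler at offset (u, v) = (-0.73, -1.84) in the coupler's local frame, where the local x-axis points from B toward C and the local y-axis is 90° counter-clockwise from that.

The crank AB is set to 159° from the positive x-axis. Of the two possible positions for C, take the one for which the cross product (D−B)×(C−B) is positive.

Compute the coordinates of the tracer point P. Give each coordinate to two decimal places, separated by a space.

-1.44 -1.22

A=(0,0), D=(5.00,0)
B = A + 2.00·(cos159°, sin159°) = (-1.8672, 0.7167)
|BD| = 6.9045
circle(B,3.00) ∩ circle(D,5.00): a=2.2936, h=1.9338
  candidates: C₊=(0.6148,2.4020) cross=13.352; C₋=(0.2133,-1.4447) cross=-13.352
  mode + wants cross > 0 → take C=(0.6148,2.4020) (cross=13.352)
ex = (C−B)/|BC| = (0.8273,0.5618); ey = (-0.5618,0.8273)
P = B + -0.73·ex + -1.84·ey = (-1.4375,-1.2156)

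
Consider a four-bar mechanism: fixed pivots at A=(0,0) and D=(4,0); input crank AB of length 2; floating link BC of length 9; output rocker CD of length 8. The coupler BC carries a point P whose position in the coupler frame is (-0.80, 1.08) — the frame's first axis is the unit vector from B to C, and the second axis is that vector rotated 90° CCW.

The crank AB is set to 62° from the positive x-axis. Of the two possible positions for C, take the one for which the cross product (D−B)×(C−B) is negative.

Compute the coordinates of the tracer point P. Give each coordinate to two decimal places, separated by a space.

A=(0,0), D=(4.00,0)
B = A + 2.00·(cos62°, sin62°) = (0.9389, 1.7659)
|BD| = 3.5339
circle(B,9.00) ∩ circle(D,8.00): a=4.1722, h=7.9745
  candidates: C₊=(8.5378,6.5885) cross=28.181; C₋=(0.5680,-7.2265) cross=-28.181
  mode - wants cross < 0 → take C=(0.5680,-7.2265) (cross=-28.181)
ex = (C−B)/|BC| = (-0.0412,-0.9992); ey = (0.9992,-0.0412)
P = B + -0.80·ex + 1.08·ey = (2.0510,2.5207)

2.05 2.52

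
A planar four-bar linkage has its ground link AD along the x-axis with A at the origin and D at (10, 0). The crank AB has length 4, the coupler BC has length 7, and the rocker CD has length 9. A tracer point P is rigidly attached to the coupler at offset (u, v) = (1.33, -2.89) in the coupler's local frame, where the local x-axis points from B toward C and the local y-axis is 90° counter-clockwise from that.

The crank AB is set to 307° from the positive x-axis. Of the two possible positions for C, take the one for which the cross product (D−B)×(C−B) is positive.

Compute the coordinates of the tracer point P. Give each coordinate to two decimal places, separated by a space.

A=(0,0), D=(10.00,0)
B = A + 4.00·(cos307°, sin307°) = (2.4073, -3.1945)
|BD| = 8.2374
circle(B,7.00) ∩ circle(D,9.00): a=2.1763, h=6.6531
  candidates: C₊=(1.8332,3.7819) cross=54.804; C₋=(6.9934,-8.4829) cross=-54.804
  mode + wants cross > 0 → take C=(1.8332,3.7819) (cross=54.804)
ex = (C−B)/|BC| = (-0.0820,0.9966); ey = (-0.9966,-0.0820)
P = B + 1.33·ex + -2.89·ey = (5.1784,-1.6320)

5.18 -1.63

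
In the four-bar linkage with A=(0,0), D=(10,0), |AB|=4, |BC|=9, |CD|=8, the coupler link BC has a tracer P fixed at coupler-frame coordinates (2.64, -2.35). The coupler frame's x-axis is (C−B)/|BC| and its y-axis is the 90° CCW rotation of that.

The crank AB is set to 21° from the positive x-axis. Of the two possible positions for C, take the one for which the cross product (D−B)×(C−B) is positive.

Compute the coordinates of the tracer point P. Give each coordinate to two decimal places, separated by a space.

A=(0,0), D=(10.00,0)
B = A + 4.00·(cos21°, sin21°) = (3.7343, 1.4335)
|BD| = 6.4276
circle(B,9.00) ∩ circle(D,8.00): a=4.5362, h=7.7732
  candidates: C₊=(9.8899,7.9992) cross=49.963; C₋=(6.4227,-7.1556) cross=-49.963
  mode + wants cross > 0 → take C=(9.8899,7.9992) (cross=49.963)
ex = (C−B)/|BC| = (0.6839,0.7295); ey = (-0.7295,0.6839)
P = B + 2.64·ex + -2.35·ey = (7.2543,1.7522)

7.25 1.75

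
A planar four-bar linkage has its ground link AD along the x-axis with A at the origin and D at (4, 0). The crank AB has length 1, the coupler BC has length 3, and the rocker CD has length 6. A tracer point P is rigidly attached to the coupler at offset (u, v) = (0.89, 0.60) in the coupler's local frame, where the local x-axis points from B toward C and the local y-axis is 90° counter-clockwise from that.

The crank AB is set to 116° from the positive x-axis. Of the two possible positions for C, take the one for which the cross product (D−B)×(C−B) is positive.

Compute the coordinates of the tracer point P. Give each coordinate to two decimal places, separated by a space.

-1.07 1.76

A=(0,0), D=(4.00,0)
B = A + 1.00·(cos116°, sin116°) = (-0.4384, 0.8988)
|BD| = 4.5285
circle(B,3.00) ∩ circle(D,6.00): a=-0.7169, h=2.9131
  candidates: C₊=(-0.5628,3.8962) cross=13.192; C₋=(-1.7192,-1.8140) cross=-13.192
  mode + wants cross > 0 → take C=(-0.5628,3.8962) (cross=13.192)
ex = (C−B)/|BC| = (-0.0415,0.9991); ey = (-0.9991,-0.0415)
P = B + 0.89·ex + 0.60·ey = (-1.0748,1.7631)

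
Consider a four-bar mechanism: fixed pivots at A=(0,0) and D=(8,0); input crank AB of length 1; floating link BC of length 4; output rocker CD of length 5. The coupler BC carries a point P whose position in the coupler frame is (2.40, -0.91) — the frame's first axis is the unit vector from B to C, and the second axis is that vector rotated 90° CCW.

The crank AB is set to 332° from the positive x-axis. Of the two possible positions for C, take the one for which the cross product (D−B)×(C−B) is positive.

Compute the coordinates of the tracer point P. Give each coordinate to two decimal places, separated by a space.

A=(0,0), D=(8.00,0)
B = A + 1.00·(cos332°, sin332°) = (0.8829, -0.4695)
|BD| = 7.1325
circle(B,4.00) ∩ circle(D,5.00): a=2.9353, h=2.7173
  candidates: C₊=(3.6331,2.4351) cross=19.381; C₋=(3.9908,-2.9877) cross=-19.381
  mode + wants cross > 0 → take C=(3.6331,2.4351) (cross=19.381)
ex = (C−B)/|BC| = (0.6875,0.7262); ey = (-0.7262,0.6875)
P = B + 2.40·ex + -0.91·ey = (3.1938,0.6476)

3.19 0.65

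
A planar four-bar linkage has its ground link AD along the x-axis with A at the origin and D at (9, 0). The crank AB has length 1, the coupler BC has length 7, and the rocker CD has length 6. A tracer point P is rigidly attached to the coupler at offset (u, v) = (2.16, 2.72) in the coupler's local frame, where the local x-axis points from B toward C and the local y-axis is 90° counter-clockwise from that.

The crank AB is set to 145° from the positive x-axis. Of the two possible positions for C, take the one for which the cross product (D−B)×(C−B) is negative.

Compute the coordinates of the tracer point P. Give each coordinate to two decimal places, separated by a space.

A=(0,0), D=(9.00,0)
B = A + 1.00·(cos145°, sin145°) = (-0.8192, 0.5736)
|BD| = 9.8359
circle(B,7.00) ∩ circle(D,6.00): a=5.5788, h=4.2281
  candidates: C₊=(4.9967,4.4692) cross=41.587; C₋=(4.5036,-3.9727) cross=-41.587
  mode - wants cross < 0 → take C=(4.5036,-3.9727) (cross=-41.587)
ex = (C−B)/|BC| = (0.7604,-0.6495); ey = (0.6495,0.7604)
P = B + 2.16·ex + 2.72·ey = (2.5898,1.2390)

2.59 1.24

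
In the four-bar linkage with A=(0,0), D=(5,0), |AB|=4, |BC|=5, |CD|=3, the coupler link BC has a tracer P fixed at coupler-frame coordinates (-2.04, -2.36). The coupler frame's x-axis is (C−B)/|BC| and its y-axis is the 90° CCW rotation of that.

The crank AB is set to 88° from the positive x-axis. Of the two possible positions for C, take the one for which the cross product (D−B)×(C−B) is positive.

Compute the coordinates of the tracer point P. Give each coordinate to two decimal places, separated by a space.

A=(0,0), D=(5.00,0)
B = A + 4.00·(cos88°, sin88°) = (0.1396, 3.9976)
|BD| = 6.2932
circle(B,5.00) ∩ circle(D,3.00): a=4.4178, h=2.3416
  candidates: C₊=(5.0390,2.9997) cross=14.736; C₋=(2.0642,-0.6172) cross=-14.736
  mode + wants cross > 0 → take C=(5.0390,2.9997) (cross=14.736)
ex = (C−B)/|BC| = (0.9799,-0.1996); ey = (0.1996,0.9799)
P = B + -2.04·ex + -2.36·ey = (-2.3303,2.0921)

-2.33 2.09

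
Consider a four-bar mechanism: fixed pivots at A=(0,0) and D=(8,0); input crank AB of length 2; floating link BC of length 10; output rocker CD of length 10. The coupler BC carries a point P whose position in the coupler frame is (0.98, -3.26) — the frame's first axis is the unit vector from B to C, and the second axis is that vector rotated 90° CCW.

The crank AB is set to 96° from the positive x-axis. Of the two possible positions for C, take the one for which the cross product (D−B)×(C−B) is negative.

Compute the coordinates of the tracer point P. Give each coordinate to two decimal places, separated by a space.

-3.21 0.39

A=(0,0), D=(8.00,0)
B = A + 2.00·(cos96°, sin96°) = (-0.2091, 1.9890)
|BD| = 8.4466
circle(B,10.00) ∩ circle(D,10.00): a=4.2233, h=9.0644
  candidates: C₊=(6.0300,9.8040) cross=76.563; C₋=(1.7609,-7.8150) cross=-76.563
  mode - wants cross < 0 → take C=(1.7609,-7.8150) (cross=-76.563)
ex = (C−B)/|BC| = (0.1970,-0.9804); ey = (0.9804,0.1970)
P = B + 0.98·ex + -3.26·ey = (-3.2121,0.3860)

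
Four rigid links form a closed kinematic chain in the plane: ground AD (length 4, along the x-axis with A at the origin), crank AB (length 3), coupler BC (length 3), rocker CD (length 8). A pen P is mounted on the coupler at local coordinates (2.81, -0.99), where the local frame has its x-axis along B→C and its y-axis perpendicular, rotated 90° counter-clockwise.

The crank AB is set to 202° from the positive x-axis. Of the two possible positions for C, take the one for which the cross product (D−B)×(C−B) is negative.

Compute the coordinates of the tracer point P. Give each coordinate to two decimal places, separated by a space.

A=(0,0), D=(4.00,0)
B = A + 3.00·(cos202°, sin202°) = (-2.7816, -1.1238)
|BD| = 6.8740
circle(B,3.00) ∩ circle(D,8.00): a=-0.5635, h=2.9466
  candidates: C₊=(-3.8192,1.6910) cross=20.255; C₋=(-2.8558,-4.1229) cross=-20.255
  mode - wants cross < 0 → take C=(-2.8558,-4.1229) (cross=-20.255)
ex = (C−B)/|BC| = (-0.0247,-0.9997); ey = (0.9997,-0.0247)
P = B + 2.81·ex + -0.99·ey = (-3.8408,-3.9085)

-3.84 -3.91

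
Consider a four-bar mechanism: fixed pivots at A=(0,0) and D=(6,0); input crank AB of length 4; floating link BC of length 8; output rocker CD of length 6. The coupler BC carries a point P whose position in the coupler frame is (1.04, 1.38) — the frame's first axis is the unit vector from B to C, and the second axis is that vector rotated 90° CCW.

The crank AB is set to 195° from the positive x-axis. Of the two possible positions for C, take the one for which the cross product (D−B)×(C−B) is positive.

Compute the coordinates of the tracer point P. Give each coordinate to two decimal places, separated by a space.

-4.05 0.68

A=(0,0), D=(6.00,0)
B = A + 4.00·(cos195°, sin195°) = (-3.8637, -1.0353)
|BD| = 9.9179
circle(B,8.00) ∩ circle(D,6.00): a=6.3705, h=4.8390
  candidates: C₊=(1.9669,4.4423) cross=47.993; C₋=(2.9772,-5.1829) cross=-47.993
  mode + wants cross > 0 → take C=(1.9669,4.4423) (cross=47.993)
ex = (C−B)/|BC| = (0.7288,0.6847); ey = (-0.6847,0.7288)
P = B + 1.04·ex + 1.38·ey = (-4.0506,0.6826)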